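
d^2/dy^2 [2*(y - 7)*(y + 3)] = 4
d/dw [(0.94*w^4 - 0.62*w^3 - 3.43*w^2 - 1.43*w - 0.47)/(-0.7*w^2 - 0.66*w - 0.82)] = (-1.316*w^5 - 1.4272*w^4 - 2.2648*w^3 + 2.788*w^2 + 4.9672*w + 0.8624)/(0.49*w^4 + 0.924*w^3 + 1.5836*w^2 + 1.0824*w + 0.6724)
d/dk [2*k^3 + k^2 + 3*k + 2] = 6*k^2 + 2*k + 3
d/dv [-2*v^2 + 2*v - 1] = 2 - 4*v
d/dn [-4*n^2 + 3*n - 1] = 3 - 8*n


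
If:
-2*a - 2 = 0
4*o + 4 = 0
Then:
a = -1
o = -1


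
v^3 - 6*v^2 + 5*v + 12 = (v - 4)*(v - 3)*(v + 1)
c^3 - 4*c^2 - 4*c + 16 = (c - 4)*(c - 2)*(c + 2)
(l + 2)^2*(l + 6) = l^3 + 10*l^2 + 28*l + 24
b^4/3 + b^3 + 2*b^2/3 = b^2*(b/3 + 1/3)*(b + 2)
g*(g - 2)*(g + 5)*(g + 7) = g^4 + 10*g^3 + 11*g^2 - 70*g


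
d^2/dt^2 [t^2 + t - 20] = 2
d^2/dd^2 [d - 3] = 0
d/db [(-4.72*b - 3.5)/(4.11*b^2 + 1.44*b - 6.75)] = (19.3992*b^2 + 28.77*b + 36.9)/(16.8921*b^4 + 11.8368*b^3 - 53.4114*b^2 - 19.44*b + 45.5625)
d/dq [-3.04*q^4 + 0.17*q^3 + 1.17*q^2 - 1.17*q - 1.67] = -12.16*q^3 + 0.51*q^2 + 2.34*q - 1.17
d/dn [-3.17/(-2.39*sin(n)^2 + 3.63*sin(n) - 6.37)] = (11.5071 - 15.1526*sin(n))*cos(n)/(2.39*sin(n)^2 - 3.63*sin(n) + 6.37)^2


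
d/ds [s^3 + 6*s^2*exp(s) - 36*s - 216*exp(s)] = 6*s^2*exp(s) + 3*s^2 + 12*s*exp(s) - 216*exp(s) - 36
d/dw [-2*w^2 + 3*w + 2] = 3 - 4*w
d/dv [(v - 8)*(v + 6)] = 2*v - 2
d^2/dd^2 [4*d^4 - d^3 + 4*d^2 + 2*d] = 48*d^2 - 6*d + 8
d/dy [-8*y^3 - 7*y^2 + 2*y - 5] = -24*y^2 - 14*y + 2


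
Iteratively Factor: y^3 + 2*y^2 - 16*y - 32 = (y + 2)*(y^2 - 16) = (y - 4)*(y + 2)*(y + 4)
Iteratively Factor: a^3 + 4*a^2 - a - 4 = (a + 1)*(a^2 + 3*a - 4) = (a + 1)*(a + 4)*(a - 1)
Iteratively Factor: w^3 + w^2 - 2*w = (w)*(w^2 + w - 2) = w*(w - 1)*(w + 2)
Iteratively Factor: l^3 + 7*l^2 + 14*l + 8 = (l + 4)*(l^2 + 3*l + 2) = (l + 2)*(l + 4)*(l + 1)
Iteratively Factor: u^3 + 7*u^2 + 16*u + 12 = (u + 3)*(u^2 + 4*u + 4) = (u + 2)*(u + 3)*(u + 2)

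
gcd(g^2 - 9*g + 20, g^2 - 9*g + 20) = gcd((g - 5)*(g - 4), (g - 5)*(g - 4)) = g^2 - 9*g + 20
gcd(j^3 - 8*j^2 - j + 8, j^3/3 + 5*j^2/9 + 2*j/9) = j + 1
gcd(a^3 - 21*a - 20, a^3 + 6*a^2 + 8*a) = a + 4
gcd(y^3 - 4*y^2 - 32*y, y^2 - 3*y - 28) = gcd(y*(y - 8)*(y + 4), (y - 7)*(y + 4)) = y + 4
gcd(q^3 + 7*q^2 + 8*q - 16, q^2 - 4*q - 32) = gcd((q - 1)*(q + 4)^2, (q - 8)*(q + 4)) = q + 4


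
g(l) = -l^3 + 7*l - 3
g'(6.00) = -101.00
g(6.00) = -177.00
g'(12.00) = -425.00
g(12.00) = -1647.00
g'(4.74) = -60.40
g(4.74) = -76.32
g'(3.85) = -37.47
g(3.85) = -33.12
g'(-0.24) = 6.83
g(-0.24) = -4.67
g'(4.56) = -55.38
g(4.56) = -65.90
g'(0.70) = 5.53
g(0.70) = 1.56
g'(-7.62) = -167.19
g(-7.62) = 386.11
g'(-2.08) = -5.98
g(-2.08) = -8.56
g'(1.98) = -4.76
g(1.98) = 3.10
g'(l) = 7 - 3*l^2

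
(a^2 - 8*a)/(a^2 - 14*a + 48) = a/(a - 6)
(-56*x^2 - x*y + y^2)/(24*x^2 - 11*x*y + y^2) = (-7*x - y)/(3*x - y)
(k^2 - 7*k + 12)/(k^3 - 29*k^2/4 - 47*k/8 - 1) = 8*(-k^2 + 7*k - 12)/(-8*k^3 + 58*k^2 + 47*k + 8)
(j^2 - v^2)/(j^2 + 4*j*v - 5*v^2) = (j + v)/(j + 5*v)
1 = 1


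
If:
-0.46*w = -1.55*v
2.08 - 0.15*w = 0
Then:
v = 4.12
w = 13.87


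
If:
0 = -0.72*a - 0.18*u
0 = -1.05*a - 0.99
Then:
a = -0.94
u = 3.77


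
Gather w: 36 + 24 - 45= 15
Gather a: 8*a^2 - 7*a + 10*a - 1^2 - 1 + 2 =8*a^2 + 3*a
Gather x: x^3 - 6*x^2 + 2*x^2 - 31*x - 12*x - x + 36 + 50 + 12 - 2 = x^3 - 4*x^2 - 44*x + 96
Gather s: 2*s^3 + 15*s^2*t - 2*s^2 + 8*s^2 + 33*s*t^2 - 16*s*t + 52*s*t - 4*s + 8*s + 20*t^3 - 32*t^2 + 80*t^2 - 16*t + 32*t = 2*s^3 + s^2*(15*t + 6) + s*(33*t^2 + 36*t + 4) + 20*t^3 + 48*t^2 + 16*t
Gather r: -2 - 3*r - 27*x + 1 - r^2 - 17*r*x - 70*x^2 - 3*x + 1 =-r^2 + r*(-17*x - 3) - 70*x^2 - 30*x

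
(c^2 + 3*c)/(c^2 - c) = (c + 3)/(c - 1)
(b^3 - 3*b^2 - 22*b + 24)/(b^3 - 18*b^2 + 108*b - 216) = (b^2 + 3*b - 4)/(b^2 - 12*b + 36)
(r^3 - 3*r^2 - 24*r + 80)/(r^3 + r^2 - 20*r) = (r - 4)/r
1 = 1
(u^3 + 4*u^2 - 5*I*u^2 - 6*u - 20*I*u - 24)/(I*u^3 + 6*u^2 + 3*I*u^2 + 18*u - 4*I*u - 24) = (-I*u^2 - 5*u + 6*I)/(u^2 - u*(1 + 6*I) + 6*I)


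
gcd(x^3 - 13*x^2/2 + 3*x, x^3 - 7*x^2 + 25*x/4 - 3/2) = x^2 - 13*x/2 + 3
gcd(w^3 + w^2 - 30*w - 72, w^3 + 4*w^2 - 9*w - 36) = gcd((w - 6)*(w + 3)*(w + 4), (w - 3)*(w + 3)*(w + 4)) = w^2 + 7*w + 12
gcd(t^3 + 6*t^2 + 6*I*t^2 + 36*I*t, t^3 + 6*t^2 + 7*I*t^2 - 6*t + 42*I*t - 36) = t^2 + t*(6 + 6*I) + 36*I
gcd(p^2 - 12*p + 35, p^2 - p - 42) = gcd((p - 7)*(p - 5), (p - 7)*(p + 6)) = p - 7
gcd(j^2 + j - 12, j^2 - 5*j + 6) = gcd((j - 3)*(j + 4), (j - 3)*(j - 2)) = j - 3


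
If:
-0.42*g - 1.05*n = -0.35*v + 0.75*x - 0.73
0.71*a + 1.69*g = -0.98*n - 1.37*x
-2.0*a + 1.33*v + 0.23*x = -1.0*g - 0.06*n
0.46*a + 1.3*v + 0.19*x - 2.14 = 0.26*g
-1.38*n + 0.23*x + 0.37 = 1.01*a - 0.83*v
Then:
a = 0.20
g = -1.41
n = 0.97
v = 1.16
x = 0.94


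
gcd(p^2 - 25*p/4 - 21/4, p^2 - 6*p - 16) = 1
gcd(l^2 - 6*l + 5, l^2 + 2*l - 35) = l - 5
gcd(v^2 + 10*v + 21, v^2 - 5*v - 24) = v + 3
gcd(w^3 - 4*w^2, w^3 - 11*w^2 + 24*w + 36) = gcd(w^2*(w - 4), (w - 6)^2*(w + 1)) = 1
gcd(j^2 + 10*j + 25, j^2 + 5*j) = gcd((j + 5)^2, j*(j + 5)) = j + 5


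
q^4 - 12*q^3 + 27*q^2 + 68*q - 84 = (q - 7)*(q - 6)*(q - 1)*(q + 2)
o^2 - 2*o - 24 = (o - 6)*(o + 4)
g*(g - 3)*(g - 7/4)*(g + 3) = g^4 - 7*g^3/4 - 9*g^2 + 63*g/4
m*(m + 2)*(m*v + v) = m^3*v + 3*m^2*v + 2*m*v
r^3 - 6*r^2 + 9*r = r*(r - 3)^2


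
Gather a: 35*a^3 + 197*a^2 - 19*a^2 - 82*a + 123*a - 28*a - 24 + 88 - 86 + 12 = 35*a^3 + 178*a^2 + 13*a - 10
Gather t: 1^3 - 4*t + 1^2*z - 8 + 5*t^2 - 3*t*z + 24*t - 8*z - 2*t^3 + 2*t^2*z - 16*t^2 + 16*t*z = -2*t^3 + t^2*(2*z - 11) + t*(13*z + 20) - 7*z - 7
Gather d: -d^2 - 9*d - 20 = -d^2 - 9*d - 20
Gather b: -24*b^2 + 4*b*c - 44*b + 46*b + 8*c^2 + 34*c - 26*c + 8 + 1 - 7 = -24*b^2 + b*(4*c + 2) + 8*c^2 + 8*c + 2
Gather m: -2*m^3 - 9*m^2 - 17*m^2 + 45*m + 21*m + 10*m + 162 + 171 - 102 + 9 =-2*m^3 - 26*m^2 + 76*m + 240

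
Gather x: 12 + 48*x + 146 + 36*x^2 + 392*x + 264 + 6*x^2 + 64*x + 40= 42*x^2 + 504*x + 462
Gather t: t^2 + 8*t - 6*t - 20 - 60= t^2 + 2*t - 80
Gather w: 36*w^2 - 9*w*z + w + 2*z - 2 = 36*w^2 + w*(1 - 9*z) + 2*z - 2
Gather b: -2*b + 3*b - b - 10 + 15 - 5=0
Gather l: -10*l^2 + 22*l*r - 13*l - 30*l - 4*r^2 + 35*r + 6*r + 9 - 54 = -10*l^2 + l*(22*r - 43) - 4*r^2 + 41*r - 45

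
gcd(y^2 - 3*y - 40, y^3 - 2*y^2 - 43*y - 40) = y^2 - 3*y - 40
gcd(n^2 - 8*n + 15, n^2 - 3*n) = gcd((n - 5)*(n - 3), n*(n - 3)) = n - 3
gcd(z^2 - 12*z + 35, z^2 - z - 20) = z - 5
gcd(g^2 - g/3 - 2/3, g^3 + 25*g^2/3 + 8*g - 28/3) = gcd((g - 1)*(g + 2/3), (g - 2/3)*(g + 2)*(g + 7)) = 1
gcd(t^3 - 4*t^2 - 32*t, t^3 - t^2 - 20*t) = t^2 + 4*t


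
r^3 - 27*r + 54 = (r - 3)^2*(r + 6)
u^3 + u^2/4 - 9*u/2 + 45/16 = (u - 3/2)*(u - 3/4)*(u + 5/2)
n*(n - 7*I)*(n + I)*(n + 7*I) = n^4 + I*n^3 + 49*n^2 + 49*I*n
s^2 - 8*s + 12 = (s - 6)*(s - 2)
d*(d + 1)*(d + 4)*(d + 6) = d^4 + 11*d^3 + 34*d^2 + 24*d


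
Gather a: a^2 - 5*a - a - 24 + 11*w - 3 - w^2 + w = a^2 - 6*a - w^2 + 12*w - 27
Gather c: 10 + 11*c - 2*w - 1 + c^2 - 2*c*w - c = c^2 + c*(10 - 2*w) - 2*w + 9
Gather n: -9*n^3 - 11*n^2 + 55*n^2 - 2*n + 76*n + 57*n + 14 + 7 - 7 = -9*n^3 + 44*n^2 + 131*n + 14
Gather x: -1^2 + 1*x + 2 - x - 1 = 0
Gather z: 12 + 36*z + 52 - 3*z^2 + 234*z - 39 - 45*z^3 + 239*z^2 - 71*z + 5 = -45*z^3 + 236*z^2 + 199*z + 30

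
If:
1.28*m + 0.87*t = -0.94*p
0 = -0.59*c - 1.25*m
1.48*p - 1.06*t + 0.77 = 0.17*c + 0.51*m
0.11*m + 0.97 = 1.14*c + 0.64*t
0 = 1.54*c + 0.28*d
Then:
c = 0.53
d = -2.89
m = -0.25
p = -0.16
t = 0.54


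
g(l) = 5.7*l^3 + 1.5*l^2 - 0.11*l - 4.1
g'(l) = 17.1*l^2 + 3.0*l - 0.11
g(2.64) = 110.94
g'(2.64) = 126.99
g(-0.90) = -6.94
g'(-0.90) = 11.04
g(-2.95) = -137.05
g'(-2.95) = 139.85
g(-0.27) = -4.07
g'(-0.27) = 0.33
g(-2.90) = -130.18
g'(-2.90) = 135.00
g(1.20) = 7.78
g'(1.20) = 28.11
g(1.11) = 5.42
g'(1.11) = 24.29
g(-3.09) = -157.61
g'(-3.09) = 153.89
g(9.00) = 4271.71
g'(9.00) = 1411.99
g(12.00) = 10060.18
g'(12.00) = 2498.29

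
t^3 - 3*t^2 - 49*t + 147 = (t - 7)*(t - 3)*(t + 7)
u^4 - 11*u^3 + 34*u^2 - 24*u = u*(u - 6)*(u - 4)*(u - 1)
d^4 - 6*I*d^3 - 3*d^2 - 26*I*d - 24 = (d - 4*I)*(d - 3*I)*(d - I)*(d + 2*I)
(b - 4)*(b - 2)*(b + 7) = b^3 + b^2 - 34*b + 56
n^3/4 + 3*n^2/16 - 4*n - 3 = (n/4 + 1)*(n - 4)*(n + 3/4)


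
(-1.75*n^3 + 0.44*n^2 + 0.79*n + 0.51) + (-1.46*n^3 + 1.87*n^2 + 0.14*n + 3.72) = -3.21*n^3 + 2.31*n^2 + 0.93*n + 4.23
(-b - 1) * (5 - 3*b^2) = 3*b^3 + 3*b^2 - 5*b - 5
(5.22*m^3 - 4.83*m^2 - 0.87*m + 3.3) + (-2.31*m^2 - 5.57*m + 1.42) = 5.22*m^3 - 7.14*m^2 - 6.44*m + 4.72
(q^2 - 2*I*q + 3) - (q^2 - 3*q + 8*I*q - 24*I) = 3*q - 10*I*q + 3 + 24*I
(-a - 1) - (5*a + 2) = -6*a - 3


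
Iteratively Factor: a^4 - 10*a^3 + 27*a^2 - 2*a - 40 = (a - 4)*(a^3 - 6*a^2 + 3*a + 10) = (a - 4)*(a - 2)*(a^2 - 4*a - 5) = (a - 5)*(a - 4)*(a - 2)*(a + 1)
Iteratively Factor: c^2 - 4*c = (c - 4)*(c)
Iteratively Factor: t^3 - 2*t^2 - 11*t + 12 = (t - 1)*(t^2 - t - 12) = (t - 4)*(t - 1)*(t + 3)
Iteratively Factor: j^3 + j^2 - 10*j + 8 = (j + 4)*(j^2 - 3*j + 2) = (j - 1)*(j + 4)*(j - 2)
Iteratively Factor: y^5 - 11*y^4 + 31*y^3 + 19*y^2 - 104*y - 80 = (y - 4)*(y^4 - 7*y^3 + 3*y^2 + 31*y + 20) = (y - 5)*(y - 4)*(y^3 - 2*y^2 - 7*y - 4) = (y - 5)*(y - 4)*(y + 1)*(y^2 - 3*y - 4) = (y - 5)*(y - 4)^2*(y + 1)*(y + 1)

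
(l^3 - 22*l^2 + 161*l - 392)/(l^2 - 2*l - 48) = (l^2 - 14*l + 49)/(l + 6)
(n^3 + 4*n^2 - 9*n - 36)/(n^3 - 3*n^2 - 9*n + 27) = (n + 4)/(n - 3)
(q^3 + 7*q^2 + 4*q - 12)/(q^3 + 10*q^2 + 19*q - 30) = (q + 2)/(q + 5)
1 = 1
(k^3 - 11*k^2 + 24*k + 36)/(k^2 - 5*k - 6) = k - 6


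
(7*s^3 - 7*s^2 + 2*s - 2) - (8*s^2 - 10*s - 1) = 7*s^3 - 15*s^2 + 12*s - 1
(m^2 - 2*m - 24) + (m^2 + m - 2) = 2*m^2 - m - 26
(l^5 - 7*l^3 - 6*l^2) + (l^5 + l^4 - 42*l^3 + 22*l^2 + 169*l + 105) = 2*l^5 + l^4 - 49*l^3 + 16*l^2 + 169*l + 105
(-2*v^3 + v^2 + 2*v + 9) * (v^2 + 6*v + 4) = -2*v^5 - 11*v^4 + 25*v^2 + 62*v + 36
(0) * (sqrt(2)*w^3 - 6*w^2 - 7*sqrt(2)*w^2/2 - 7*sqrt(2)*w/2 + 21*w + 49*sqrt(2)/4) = 0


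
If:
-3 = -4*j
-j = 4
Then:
No Solution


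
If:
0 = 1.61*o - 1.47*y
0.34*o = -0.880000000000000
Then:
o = -2.59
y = -2.83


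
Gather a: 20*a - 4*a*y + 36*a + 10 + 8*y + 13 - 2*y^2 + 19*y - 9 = a*(56 - 4*y) - 2*y^2 + 27*y + 14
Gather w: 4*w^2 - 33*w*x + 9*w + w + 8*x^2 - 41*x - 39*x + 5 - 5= 4*w^2 + w*(10 - 33*x) + 8*x^2 - 80*x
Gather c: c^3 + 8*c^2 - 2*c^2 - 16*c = c^3 + 6*c^2 - 16*c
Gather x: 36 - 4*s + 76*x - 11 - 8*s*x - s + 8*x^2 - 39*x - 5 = -5*s + 8*x^2 + x*(37 - 8*s) + 20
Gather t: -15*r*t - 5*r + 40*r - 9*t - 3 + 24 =35*r + t*(-15*r - 9) + 21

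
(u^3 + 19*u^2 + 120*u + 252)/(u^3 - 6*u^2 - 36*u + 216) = (u^2 + 13*u + 42)/(u^2 - 12*u + 36)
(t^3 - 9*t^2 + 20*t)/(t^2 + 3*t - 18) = t*(t^2 - 9*t + 20)/(t^2 + 3*t - 18)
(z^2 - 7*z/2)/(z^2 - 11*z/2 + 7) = z/(z - 2)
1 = 1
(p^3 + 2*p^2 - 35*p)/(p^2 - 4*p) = (p^2 + 2*p - 35)/(p - 4)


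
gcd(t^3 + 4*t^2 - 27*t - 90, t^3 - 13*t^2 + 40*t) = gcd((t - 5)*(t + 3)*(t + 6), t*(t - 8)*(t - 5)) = t - 5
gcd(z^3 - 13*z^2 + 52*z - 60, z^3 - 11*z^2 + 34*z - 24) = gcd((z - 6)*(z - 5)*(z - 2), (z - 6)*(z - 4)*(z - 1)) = z - 6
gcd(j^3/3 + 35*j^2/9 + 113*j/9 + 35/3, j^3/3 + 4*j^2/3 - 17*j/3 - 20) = j + 3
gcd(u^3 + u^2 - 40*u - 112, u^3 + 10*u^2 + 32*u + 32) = u^2 + 8*u + 16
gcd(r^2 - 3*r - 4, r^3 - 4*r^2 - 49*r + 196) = r - 4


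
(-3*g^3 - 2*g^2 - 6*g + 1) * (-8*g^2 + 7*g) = 24*g^5 - 5*g^4 + 34*g^3 - 50*g^2 + 7*g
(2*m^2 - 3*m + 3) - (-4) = 2*m^2 - 3*m + 7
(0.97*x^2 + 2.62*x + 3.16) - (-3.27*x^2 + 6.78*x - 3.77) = 4.24*x^2 - 4.16*x + 6.93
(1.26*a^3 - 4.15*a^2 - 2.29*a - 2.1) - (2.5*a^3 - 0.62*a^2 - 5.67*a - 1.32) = -1.24*a^3 - 3.53*a^2 + 3.38*a - 0.78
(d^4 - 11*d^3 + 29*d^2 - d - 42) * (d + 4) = d^5 - 7*d^4 - 15*d^3 + 115*d^2 - 46*d - 168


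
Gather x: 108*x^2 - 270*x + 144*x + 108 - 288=108*x^2 - 126*x - 180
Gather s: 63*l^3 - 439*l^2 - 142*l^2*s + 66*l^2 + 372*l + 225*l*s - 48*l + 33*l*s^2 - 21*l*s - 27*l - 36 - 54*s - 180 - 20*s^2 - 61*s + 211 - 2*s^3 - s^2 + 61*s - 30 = 63*l^3 - 373*l^2 + 297*l - 2*s^3 + s^2*(33*l - 21) + s*(-142*l^2 + 204*l - 54) - 35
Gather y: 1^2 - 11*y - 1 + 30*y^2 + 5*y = 30*y^2 - 6*y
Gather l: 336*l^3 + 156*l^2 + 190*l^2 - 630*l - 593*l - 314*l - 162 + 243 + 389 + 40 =336*l^3 + 346*l^2 - 1537*l + 510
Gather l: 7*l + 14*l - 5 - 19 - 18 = 21*l - 42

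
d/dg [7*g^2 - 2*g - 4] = 14*g - 2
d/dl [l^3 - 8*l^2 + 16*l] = 3*l^2 - 16*l + 16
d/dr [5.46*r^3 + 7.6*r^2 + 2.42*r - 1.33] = 16.38*r^2 + 15.2*r + 2.42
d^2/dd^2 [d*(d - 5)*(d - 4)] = 6*d - 18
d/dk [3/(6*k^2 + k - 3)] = 3*(-12*k - 1)/(6*k^2 + k - 3)^2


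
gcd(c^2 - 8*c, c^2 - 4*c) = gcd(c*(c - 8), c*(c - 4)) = c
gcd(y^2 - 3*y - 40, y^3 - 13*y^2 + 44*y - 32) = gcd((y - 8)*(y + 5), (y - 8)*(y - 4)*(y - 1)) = y - 8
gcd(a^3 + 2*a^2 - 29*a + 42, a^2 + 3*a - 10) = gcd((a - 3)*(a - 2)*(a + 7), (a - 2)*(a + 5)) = a - 2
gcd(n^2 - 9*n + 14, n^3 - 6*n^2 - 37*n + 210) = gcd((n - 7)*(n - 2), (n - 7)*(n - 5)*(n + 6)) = n - 7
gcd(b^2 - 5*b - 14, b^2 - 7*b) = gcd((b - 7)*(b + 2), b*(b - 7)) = b - 7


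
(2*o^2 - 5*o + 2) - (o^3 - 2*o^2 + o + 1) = -o^3 + 4*o^2 - 6*o + 1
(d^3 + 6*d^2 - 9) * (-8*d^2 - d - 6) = -8*d^5 - 49*d^4 - 12*d^3 + 36*d^2 + 9*d + 54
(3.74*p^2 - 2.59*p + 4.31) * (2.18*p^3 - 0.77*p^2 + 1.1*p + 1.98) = 8.1532*p^5 - 8.526*p^4 + 15.5041*p^3 + 1.2375*p^2 - 0.3872*p + 8.5338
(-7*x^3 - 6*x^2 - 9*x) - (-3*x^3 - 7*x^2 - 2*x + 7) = -4*x^3 + x^2 - 7*x - 7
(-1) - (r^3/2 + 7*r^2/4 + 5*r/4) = -r^3/2 - 7*r^2/4 - 5*r/4 - 1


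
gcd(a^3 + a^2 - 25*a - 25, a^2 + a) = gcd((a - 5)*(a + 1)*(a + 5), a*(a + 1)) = a + 1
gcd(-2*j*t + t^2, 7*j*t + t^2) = t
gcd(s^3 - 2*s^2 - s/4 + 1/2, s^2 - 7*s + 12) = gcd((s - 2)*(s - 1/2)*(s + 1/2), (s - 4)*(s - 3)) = 1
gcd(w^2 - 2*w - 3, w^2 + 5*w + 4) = w + 1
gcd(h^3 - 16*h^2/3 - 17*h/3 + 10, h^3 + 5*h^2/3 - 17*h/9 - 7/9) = h - 1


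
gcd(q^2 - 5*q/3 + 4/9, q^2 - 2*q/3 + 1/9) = q - 1/3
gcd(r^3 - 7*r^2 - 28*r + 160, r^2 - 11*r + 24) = r - 8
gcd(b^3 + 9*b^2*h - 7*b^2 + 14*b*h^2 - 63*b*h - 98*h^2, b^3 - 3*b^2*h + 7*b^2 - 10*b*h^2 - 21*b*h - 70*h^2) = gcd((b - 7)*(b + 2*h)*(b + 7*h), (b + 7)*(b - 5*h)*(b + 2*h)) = b + 2*h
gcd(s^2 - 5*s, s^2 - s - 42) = 1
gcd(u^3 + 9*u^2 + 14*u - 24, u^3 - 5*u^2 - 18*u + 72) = u + 4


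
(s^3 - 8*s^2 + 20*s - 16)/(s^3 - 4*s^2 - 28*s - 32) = (-s^3 + 8*s^2 - 20*s + 16)/(-s^3 + 4*s^2 + 28*s + 32)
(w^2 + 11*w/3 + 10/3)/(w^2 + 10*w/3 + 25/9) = 3*(w + 2)/(3*w + 5)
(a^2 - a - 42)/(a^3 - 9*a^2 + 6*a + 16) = (a^2 - a - 42)/(a^3 - 9*a^2 + 6*a + 16)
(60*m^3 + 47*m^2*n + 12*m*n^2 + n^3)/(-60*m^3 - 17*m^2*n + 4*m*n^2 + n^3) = (-4*m - n)/(4*m - n)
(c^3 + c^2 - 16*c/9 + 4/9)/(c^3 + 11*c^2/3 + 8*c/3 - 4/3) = (c - 2/3)/(c + 2)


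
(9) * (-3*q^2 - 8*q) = -27*q^2 - 72*q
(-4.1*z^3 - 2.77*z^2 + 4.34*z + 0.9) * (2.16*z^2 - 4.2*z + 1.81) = -8.856*z^5 + 11.2368*z^4 + 13.5874*z^3 - 21.2977*z^2 + 4.0754*z + 1.629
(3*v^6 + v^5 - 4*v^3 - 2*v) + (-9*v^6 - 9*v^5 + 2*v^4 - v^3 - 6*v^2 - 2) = -6*v^6 - 8*v^5 + 2*v^4 - 5*v^3 - 6*v^2 - 2*v - 2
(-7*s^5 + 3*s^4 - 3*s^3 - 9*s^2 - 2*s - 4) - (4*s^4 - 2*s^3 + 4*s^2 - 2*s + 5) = -7*s^5 - s^4 - s^3 - 13*s^2 - 9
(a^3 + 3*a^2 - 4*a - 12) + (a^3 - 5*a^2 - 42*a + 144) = 2*a^3 - 2*a^2 - 46*a + 132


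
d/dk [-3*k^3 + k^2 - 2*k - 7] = -9*k^2 + 2*k - 2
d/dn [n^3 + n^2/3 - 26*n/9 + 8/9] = 3*n^2 + 2*n/3 - 26/9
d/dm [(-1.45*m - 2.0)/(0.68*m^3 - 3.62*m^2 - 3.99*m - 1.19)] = (1.972*m^3 - 1.169*m^2 - 14.48*m - 6.2545)/(0.4624*m^6 - 4.9232*m^5 + 7.678*m^4 + 27.2692*m^3 + 24.5357*m^2 + 9.4962*m + 1.4161)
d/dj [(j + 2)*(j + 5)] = 2*j + 7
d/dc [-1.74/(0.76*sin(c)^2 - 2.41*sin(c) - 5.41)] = (2.6448*sin(c) - 4.1934)*cos(c)/(-0.76*sin(c)^2 + 2.41*sin(c) + 5.41)^2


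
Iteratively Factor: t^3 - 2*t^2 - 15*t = (t + 3)*(t^2 - 5*t) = t*(t + 3)*(t - 5)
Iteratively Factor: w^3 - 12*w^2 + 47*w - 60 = (w - 4)*(w^2 - 8*w + 15) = (w - 5)*(w - 4)*(w - 3)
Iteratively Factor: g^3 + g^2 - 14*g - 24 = (g - 4)*(g^2 + 5*g + 6) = (g - 4)*(g + 3)*(g + 2)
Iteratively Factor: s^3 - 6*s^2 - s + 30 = (s - 3)*(s^2 - 3*s - 10) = (s - 5)*(s - 3)*(s + 2)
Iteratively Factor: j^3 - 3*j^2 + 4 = (j - 2)*(j^2 - j - 2) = (j - 2)*(j + 1)*(j - 2)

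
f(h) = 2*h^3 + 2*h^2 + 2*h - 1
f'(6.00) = 242.00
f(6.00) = 515.00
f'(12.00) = 914.00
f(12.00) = 3767.00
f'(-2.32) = 25.01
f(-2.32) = -19.85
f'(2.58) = 52.26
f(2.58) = 51.82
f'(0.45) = 5.02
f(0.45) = 0.49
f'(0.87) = 10.02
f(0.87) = 3.57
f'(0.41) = 4.65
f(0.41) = 0.29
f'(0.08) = 2.36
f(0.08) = -0.83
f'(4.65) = 150.34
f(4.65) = 252.63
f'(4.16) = 122.47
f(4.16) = 185.91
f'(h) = 6*h^2 + 4*h + 2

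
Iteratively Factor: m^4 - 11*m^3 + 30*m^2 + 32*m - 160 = (m + 2)*(m^3 - 13*m^2 + 56*m - 80) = (m - 5)*(m + 2)*(m^2 - 8*m + 16) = (m - 5)*(m - 4)*(m + 2)*(m - 4)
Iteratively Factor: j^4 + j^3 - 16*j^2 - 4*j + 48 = (j - 3)*(j^3 + 4*j^2 - 4*j - 16) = (j - 3)*(j - 2)*(j^2 + 6*j + 8) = (j - 3)*(j - 2)*(j + 4)*(j + 2)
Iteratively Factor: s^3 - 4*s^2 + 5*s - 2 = (s - 1)*(s^2 - 3*s + 2) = (s - 2)*(s - 1)*(s - 1)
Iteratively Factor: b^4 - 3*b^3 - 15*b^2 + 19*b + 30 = (b + 1)*(b^3 - 4*b^2 - 11*b + 30) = (b - 2)*(b + 1)*(b^2 - 2*b - 15) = (b - 2)*(b + 1)*(b + 3)*(b - 5)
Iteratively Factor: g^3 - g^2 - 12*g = (g + 3)*(g^2 - 4*g) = (g - 4)*(g + 3)*(g)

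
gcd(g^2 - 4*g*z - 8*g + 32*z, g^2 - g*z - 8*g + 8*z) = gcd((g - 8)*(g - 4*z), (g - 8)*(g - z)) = g - 8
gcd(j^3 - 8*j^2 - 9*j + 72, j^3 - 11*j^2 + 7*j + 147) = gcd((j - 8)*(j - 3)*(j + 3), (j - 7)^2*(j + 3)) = j + 3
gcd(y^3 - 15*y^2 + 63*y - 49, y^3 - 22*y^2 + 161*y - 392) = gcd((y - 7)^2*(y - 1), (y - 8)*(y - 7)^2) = y^2 - 14*y + 49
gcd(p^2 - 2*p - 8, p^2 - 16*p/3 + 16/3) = p - 4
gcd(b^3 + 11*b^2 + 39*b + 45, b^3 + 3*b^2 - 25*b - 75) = b^2 + 8*b + 15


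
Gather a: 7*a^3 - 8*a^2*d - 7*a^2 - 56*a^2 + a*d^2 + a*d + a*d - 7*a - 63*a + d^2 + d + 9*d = 7*a^3 + a^2*(-8*d - 63) + a*(d^2 + 2*d - 70) + d^2 + 10*d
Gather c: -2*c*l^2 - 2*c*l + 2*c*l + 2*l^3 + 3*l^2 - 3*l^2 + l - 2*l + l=-2*c*l^2 + 2*l^3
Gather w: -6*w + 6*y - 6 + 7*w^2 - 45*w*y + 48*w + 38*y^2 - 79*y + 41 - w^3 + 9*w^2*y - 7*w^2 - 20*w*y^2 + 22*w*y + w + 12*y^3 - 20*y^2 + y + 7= -w^3 + 9*w^2*y + w*(-20*y^2 - 23*y + 43) + 12*y^3 + 18*y^2 - 72*y + 42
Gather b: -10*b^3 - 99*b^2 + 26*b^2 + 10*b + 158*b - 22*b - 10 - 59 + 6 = -10*b^3 - 73*b^2 + 146*b - 63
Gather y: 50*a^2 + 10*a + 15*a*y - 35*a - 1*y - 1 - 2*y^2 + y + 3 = 50*a^2 + 15*a*y - 25*a - 2*y^2 + 2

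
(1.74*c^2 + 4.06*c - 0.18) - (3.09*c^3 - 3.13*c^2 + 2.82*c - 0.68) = -3.09*c^3 + 4.87*c^2 + 1.24*c + 0.5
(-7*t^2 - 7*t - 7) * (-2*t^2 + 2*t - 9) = 14*t^4 + 63*t^2 + 49*t + 63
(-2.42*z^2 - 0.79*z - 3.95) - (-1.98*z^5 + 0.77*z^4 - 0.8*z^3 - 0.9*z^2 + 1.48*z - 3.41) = 1.98*z^5 - 0.77*z^4 + 0.8*z^3 - 1.52*z^2 - 2.27*z - 0.54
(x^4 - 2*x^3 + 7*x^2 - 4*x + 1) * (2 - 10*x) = -10*x^5 + 22*x^4 - 74*x^3 + 54*x^2 - 18*x + 2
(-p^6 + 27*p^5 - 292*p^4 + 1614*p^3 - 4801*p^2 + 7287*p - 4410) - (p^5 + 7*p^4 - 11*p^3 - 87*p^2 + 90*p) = -p^6 + 26*p^5 - 299*p^4 + 1625*p^3 - 4714*p^2 + 7197*p - 4410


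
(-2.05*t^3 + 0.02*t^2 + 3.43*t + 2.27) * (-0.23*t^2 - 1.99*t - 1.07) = 0.4715*t^5 + 4.0749*t^4 + 1.3648*t^3 - 7.3692*t^2 - 8.1874*t - 2.4289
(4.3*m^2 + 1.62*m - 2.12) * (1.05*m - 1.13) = 4.515*m^3 - 3.158*m^2 - 4.0566*m + 2.3956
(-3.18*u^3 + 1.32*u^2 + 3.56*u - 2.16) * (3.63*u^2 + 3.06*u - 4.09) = -11.5434*u^5 - 4.9392*u^4 + 29.9682*u^3 - 2.346*u^2 - 21.17*u + 8.8344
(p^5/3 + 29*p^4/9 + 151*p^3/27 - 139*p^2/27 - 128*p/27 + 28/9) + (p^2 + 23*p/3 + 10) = p^5/3 + 29*p^4/9 + 151*p^3/27 - 112*p^2/27 + 79*p/27 + 118/9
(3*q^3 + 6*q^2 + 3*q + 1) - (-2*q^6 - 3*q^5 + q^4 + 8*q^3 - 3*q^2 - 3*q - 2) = 2*q^6 + 3*q^5 - q^4 - 5*q^3 + 9*q^2 + 6*q + 3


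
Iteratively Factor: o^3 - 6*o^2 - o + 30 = (o + 2)*(o^2 - 8*o + 15) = (o - 3)*(o + 2)*(o - 5)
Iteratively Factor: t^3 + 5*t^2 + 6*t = (t + 3)*(t^2 + 2*t) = (t + 2)*(t + 3)*(t)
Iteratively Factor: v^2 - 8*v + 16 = (v - 4)*(v - 4)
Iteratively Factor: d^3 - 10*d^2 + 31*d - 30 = (d - 2)*(d^2 - 8*d + 15) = (d - 3)*(d - 2)*(d - 5)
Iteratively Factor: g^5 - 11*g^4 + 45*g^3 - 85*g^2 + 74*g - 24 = (g - 1)*(g^4 - 10*g^3 + 35*g^2 - 50*g + 24) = (g - 1)^2*(g^3 - 9*g^2 + 26*g - 24) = (g - 3)*(g - 1)^2*(g^2 - 6*g + 8) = (g - 4)*(g - 3)*(g - 1)^2*(g - 2)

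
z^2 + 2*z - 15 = (z - 3)*(z + 5)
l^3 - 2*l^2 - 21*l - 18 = (l - 6)*(l + 1)*(l + 3)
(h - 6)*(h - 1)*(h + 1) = h^3 - 6*h^2 - h + 6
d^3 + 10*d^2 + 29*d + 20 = (d + 1)*(d + 4)*(d + 5)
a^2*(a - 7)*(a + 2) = a^4 - 5*a^3 - 14*a^2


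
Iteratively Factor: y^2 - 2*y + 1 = (y - 1)*(y - 1)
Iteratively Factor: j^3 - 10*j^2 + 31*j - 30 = (j - 2)*(j^2 - 8*j + 15) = (j - 5)*(j - 2)*(j - 3)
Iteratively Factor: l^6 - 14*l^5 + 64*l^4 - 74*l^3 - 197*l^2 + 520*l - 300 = (l - 5)*(l^5 - 9*l^4 + 19*l^3 + 21*l^2 - 92*l + 60) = (l - 5)*(l - 3)*(l^4 - 6*l^3 + l^2 + 24*l - 20) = (l - 5)^2*(l - 3)*(l^3 - l^2 - 4*l + 4) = (l - 5)^2*(l - 3)*(l - 2)*(l^2 + l - 2) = (l - 5)^2*(l - 3)*(l - 2)*(l - 1)*(l + 2)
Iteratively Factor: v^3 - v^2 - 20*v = (v - 5)*(v^2 + 4*v) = v*(v - 5)*(v + 4)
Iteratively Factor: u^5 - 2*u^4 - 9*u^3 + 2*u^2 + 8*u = (u + 1)*(u^4 - 3*u^3 - 6*u^2 + 8*u) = (u + 1)*(u + 2)*(u^3 - 5*u^2 + 4*u) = (u - 1)*(u + 1)*(u + 2)*(u^2 - 4*u) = u*(u - 1)*(u + 1)*(u + 2)*(u - 4)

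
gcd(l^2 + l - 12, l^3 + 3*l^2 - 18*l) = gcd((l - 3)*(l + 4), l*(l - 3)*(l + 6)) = l - 3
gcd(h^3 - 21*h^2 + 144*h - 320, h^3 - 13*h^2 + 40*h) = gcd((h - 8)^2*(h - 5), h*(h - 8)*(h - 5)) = h^2 - 13*h + 40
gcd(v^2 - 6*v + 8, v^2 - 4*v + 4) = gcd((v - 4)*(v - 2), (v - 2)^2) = v - 2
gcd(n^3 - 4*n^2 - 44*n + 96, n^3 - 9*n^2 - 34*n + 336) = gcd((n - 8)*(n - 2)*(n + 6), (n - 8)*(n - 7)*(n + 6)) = n^2 - 2*n - 48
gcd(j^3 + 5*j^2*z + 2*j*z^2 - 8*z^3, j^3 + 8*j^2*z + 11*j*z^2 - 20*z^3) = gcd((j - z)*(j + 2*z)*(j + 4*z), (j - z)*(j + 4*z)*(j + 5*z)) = -j^2 - 3*j*z + 4*z^2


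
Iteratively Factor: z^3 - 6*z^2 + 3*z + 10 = (z + 1)*(z^2 - 7*z + 10) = (z - 2)*(z + 1)*(z - 5)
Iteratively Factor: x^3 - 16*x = (x + 4)*(x^2 - 4*x) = (x - 4)*(x + 4)*(x)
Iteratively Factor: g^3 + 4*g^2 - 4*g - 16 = (g - 2)*(g^2 + 6*g + 8) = (g - 2)*(g + 2)*(g + 4)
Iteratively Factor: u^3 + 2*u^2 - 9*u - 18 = (u - 3)*(u^2 + 5*u + 6) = (u - 3)*(u + 2)*(u + 3)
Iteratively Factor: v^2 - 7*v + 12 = (v - 4)*(v - 3)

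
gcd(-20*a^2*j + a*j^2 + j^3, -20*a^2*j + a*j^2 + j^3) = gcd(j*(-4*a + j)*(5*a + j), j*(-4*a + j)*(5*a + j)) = 20*a^2*j - a*j^2 - j^3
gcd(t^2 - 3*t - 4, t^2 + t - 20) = t - 4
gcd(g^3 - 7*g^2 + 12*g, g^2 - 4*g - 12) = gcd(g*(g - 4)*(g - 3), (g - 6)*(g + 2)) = 1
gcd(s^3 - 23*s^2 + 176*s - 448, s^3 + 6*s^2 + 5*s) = 1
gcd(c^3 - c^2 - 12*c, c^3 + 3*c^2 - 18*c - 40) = c - 4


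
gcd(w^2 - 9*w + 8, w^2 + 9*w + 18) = 1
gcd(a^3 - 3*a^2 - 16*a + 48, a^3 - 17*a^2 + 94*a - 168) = a - 4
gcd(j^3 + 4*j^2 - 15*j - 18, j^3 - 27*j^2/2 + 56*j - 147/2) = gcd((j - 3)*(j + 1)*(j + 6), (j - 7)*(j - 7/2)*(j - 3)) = j - 3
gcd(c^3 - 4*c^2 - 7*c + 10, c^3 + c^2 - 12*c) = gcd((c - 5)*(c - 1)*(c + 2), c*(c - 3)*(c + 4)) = 1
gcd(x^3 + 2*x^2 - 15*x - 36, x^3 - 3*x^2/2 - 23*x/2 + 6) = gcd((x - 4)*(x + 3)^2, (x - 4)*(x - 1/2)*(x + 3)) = x^2 - x - 12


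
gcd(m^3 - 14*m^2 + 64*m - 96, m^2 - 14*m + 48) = m - 6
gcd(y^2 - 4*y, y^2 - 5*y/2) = y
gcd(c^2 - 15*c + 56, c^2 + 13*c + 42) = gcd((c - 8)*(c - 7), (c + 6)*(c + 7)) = 1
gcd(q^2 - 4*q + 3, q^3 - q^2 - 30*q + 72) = q - 3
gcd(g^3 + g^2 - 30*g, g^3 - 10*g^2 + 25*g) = g^2 - 5*g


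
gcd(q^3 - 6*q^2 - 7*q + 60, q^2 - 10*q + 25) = q - 5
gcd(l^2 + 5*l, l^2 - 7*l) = l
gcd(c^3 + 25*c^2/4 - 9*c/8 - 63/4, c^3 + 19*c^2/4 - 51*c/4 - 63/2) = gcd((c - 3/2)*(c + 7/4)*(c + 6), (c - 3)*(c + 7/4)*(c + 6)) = c^2 + 31*c/4 + 21/2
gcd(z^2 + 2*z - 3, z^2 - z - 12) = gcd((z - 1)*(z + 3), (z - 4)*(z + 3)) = z + 3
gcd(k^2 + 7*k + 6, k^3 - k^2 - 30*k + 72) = k + 6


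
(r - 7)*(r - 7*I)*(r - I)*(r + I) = r^4 - 7*r^3 - 7*I*r^3 + r^2 + 49*I*r^2 - 7*r - 7*I*r + 49*I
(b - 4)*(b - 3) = b^2 - 7*b + 12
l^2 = l^2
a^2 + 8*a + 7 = (a + 1)*(a + 7)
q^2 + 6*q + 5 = (q + 1)*(q + 5)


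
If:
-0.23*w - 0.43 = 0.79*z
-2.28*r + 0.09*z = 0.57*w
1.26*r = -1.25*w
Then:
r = -0.03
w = 0.03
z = -0.55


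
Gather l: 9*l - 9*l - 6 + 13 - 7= 0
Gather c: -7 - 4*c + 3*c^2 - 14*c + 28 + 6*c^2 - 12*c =9*c^2 - 30*c + 21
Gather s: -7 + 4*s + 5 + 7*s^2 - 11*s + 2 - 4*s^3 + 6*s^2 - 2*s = -4*s^3 + 13*s^2 - 9*s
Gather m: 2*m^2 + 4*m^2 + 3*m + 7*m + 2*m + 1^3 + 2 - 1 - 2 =6*m^2 + 12*m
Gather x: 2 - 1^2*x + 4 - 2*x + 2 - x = 8 - 4*x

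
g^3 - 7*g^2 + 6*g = g*(g - 6)*(g - 1)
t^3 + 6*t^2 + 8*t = t*(t + 2)*(t + 4)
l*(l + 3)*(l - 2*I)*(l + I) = l^4 + 3*l^3 - I*l^3 + 2*l^2 - 3*I*l^2 + 6*l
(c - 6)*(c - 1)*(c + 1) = c^3 - 6*c^2 - c + 6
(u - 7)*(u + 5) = u^2 - 2*u - 35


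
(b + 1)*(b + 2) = b^2 + 3*b + 2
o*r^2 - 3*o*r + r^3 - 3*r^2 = r*(o + r)*(r - 3)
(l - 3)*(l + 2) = l^2 - l - 6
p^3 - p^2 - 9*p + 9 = (p - 3)*(p - 1)*(p + 3)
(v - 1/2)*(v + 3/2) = v^2 + v - 3/4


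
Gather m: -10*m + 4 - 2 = 2 - 10*m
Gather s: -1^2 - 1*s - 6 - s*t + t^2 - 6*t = s*(-t - 1) + t^2 - 6*t - 7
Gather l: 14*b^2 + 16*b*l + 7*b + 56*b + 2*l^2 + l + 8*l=14*b^2 + 63*b + 2*l^2 + l*(16*b + 9)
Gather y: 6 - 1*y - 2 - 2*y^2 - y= -2*y^2 - 2*y + 4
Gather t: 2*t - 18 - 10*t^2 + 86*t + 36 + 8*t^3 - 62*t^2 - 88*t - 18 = 8*t^3 - 72*t^2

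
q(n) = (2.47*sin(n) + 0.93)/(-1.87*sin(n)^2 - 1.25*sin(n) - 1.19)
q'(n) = (3.74*sin(n)*cos(n) + 1.25*cos(n))*(2.47*sin(n) + 0.93)/(-1.87*sin(n)^2 - 1.25*sin(n) - 1.19)^2 + 2.47*cos(n)/(-1.87*sin(n)^2 - 1.25*sin(n) - 1.19) = (4.6189*sin(n)^2 + 3.4782*sin(n) - 1.7768)*cos(n)/(3.4969*sin(n)^4 + 4.675*sin(n)^3 + 6.0131*sin(n)^2 + 2.975*sin(n) + 1.4161)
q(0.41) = -0.96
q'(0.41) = 0.08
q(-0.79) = 0.66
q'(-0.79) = -0.87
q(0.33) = -0.97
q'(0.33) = -0.05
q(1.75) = -0.79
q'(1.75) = -0.06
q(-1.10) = 0.81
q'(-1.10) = -0.22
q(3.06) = -0.87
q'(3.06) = 0.86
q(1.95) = -0.81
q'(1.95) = -0.13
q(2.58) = -0.94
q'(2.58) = -0.21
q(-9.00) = 0.09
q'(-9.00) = 2.24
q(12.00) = 0.37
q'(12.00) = -1.74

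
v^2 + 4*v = v*(v + 4)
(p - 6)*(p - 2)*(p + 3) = p^3 - 5*p^2 - 12*p + 36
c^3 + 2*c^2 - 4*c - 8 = (c - 2)*(c + 2)^2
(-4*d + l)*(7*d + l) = -28*d^2 + 3*d*l + l^2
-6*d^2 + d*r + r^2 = (-2*d + r)*(3*d + r)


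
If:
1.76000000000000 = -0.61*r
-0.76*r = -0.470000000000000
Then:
No Solution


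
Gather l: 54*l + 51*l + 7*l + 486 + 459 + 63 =112*l + 1008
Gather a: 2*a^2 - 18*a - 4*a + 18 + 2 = 2*a^2 - 22*a + 20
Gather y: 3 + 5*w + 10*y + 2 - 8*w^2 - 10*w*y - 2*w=-8*w^2 + 3*w + y*(10 - 10*w) + 5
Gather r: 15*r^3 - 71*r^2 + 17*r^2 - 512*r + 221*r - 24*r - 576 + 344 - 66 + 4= 15*r^3 - 54*r^2 - 315*r - 294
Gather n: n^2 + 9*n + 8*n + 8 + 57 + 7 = n^2 + 17*n + 72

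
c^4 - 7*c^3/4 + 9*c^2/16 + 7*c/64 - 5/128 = (c - 5/4)*(c - 1/2)*(c - 1/4)*(c + 1/4)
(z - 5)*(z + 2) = z^2 - 3*z - 10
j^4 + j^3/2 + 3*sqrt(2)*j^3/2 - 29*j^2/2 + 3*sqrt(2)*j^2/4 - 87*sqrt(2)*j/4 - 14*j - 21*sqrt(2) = (j - 4)*(j + 1)*(j + 7/2)*(j + 3*sqrt(2)/2)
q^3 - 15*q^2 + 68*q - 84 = (q - 7)*(q - 6)*(q - 2)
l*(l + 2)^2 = l^3 + 4*l^2 + 4*l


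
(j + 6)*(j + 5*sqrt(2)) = j^2 + 6*j + 5*sqrt(2)*j + 30*sqrt(2)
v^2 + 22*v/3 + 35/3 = (v + 7/3)*(v + 5)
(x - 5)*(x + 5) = x^2 - 25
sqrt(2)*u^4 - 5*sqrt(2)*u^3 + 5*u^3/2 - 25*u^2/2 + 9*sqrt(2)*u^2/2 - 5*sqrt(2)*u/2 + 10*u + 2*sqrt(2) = (u - 4)*(u - 1)*(u + sqrt(2))*(sqrt(2)*u + 1/2)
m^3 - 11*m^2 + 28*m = m*(m - 7)*(m - 4)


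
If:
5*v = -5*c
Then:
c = -v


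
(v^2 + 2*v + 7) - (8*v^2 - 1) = -7*v^2 + 2*v + 8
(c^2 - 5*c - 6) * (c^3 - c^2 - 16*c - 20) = c^5 - 6*c^4 - 17*c^3 + 66*c^2 + 196*c + 120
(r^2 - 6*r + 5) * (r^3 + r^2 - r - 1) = r^5 - 5*r^4 - 2*r^3 + 10*r^2 + r - 5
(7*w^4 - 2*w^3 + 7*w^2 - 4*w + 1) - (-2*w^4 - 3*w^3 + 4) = 9*w^4 + w^3 + 7*w^2 - 4*w - 3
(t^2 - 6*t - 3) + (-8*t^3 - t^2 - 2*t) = -8*t^3 - 8*t - 3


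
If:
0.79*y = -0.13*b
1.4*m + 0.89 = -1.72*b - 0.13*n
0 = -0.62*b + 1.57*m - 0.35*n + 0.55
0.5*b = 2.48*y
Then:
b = 0.00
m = -0.55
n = -0.90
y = 0.00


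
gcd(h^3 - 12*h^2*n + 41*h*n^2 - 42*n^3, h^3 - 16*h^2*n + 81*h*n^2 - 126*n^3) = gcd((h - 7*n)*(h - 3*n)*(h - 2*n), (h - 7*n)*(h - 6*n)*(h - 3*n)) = h^2 - 10*h*n + 21*n^2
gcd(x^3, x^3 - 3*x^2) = x^2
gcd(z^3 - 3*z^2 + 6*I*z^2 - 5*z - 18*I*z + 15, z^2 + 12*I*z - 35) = z + 5*I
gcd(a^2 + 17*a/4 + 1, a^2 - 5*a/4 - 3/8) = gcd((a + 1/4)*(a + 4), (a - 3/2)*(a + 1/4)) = a + 1/4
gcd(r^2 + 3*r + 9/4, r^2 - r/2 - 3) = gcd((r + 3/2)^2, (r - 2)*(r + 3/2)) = r + 3/2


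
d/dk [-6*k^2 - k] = -12*k - 1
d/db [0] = 0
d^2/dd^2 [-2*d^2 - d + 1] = -4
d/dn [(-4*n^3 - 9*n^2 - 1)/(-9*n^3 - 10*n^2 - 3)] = n*(-41*n^3 + 9*n + 34)/(81*n^6 + 180*n^5 + 100*n^4 + 54*n^3 + 60*n^2 + 9)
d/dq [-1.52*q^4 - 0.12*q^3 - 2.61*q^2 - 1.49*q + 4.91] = -6.08*q^3 - 0.36*q^2 - 5.22*q - 1.49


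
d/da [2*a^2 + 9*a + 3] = 4*a + 9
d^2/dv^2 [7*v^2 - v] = 14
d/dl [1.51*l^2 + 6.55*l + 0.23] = 3.02*l + 6.55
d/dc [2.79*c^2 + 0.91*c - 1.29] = 5.58*c + 0.91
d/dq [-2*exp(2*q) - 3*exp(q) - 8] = (-4*exp(q) - 3)*exp(q)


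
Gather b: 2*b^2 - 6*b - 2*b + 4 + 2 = 2*b^2 - 8*b + 6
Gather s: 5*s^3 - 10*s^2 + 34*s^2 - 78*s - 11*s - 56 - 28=5*s^3 + 24*s^2 - 89*s - 84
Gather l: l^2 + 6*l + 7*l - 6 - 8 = l^2 + 13*l - 14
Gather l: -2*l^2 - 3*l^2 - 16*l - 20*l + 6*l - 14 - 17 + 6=-5*l^2 - 30*l - 25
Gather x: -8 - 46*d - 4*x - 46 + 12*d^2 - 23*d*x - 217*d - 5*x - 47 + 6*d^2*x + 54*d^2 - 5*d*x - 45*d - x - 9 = 66*d^2 - 308*d + x*(6*d^2 - 28*d - 10) - 110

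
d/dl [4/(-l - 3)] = 4/(l + 3)^2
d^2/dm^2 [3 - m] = 0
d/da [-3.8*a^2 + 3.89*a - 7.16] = 3.89 - 7.6*a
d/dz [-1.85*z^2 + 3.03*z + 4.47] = 3.03 - 3.7*z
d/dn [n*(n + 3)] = 2*n + 3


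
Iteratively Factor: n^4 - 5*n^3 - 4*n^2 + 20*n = (n - 2)*(n^3 - 3*n^2 - 10*n) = (n - 2)*(n + 2)*(n^2 - 5*n) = (n - 5)*(n - 2)*(n + 2)*(n)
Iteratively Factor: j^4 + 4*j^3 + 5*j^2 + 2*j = (j + 1)*(j^3 + 3*j^2 + 2*j) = (j + 1)^2*(j^2 + 2*j) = (j + 1)^2*(j + 2)*(j)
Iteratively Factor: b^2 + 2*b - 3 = (b - 1)*(b + 3)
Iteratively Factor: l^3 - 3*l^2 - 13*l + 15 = (l - 5)*(l^2 + 2*l - 3) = (l - 5)*(l + 3)*(l - 1)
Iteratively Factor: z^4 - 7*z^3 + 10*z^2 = (z)*(z^3 - 7*z^2 + 10*z) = z*(z - 2)*(z^2 - 5*z) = z*(z - 5)*(z - 2)*(z)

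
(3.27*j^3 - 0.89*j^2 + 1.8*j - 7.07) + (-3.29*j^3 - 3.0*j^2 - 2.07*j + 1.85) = -0.02*j^3 - 3.89*j^2 - 0.27*j - 5.22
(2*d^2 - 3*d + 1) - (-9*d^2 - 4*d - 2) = 11*d^2 + d + 3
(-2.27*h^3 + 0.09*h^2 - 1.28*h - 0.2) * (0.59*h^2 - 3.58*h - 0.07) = -1.3393*h^5 + 8.1797*h^4 - 0.9185*h^3 + 4.4581*h^2 + 0.8056*h + 0.014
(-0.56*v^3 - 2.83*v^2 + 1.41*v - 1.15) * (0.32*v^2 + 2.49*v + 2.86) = -0.1792*v^5 - 2.3*v^4 - 8.1971*v^3 - 4.9509*v^2 + 1.1691*v - 3.289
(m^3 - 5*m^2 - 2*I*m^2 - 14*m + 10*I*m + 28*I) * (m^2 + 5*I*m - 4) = m^5 - 5*m^4 + 3*I*m^4 - 8*m^3 - 15*I*m^3 - 30*m^2 - 34*I*m^2 - 84*m - 40*I*m - 112*I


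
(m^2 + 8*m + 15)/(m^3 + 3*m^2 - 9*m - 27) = (m + 5)/(m^2 - 9)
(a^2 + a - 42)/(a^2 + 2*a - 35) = (a - 6)/(a - 5)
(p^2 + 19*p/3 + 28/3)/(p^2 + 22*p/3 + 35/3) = (p + 4)/(p + 5)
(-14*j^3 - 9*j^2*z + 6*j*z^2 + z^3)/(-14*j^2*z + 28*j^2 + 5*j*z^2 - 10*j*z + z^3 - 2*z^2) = (j + z)/(z - 2)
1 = 1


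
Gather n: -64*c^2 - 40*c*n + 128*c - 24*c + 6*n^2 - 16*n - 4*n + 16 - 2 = -64*c^2 + 104*c + 6*n^2 + n*(-40*c - 20) + 14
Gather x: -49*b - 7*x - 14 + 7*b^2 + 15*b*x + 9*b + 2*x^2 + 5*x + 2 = 7*b^2 - 40*b + 2*x^2 + x*(15*b - 2) - 12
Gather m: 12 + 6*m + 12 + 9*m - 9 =15*m + 15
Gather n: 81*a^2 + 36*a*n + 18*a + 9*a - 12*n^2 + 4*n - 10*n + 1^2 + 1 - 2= 81*a^2 + 27*a - 12*n^2 + n*(36*a - 6)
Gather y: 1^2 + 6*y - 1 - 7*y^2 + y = -7*y^2 + 7*y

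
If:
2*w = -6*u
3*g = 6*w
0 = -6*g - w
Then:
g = 0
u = 0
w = 0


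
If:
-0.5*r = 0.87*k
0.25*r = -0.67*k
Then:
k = 0.00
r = 0.00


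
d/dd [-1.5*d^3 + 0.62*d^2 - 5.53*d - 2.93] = -4.5*d^2 + 1.24*d - 5.53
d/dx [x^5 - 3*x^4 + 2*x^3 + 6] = x^2*(5*x^2 - 12*x + 6)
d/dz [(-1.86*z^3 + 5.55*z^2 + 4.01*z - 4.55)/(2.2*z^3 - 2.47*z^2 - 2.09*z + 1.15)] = (-7.6158*z^4 - 9.8692*z^3 + 21.9182*z^2 - 9.712*z - 4.898)/(4.84*z^6 - 10.868*z^5 - 3.0951*z^4 + 15.3846*z^3 - 1.3129*z^2 - 4.807*z + 1.3225)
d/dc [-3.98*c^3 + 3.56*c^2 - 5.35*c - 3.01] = -11.94*c^2 + 7.12*c - 5.35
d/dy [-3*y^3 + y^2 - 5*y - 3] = -9*y^2 + 2*y - 5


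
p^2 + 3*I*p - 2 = (p + I)*(p + 2*I)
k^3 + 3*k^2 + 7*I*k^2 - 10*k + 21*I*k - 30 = (k + 3)*(k + 2*I)*(k + 5*I)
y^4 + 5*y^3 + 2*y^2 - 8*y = y*(y - 1)*(y + 2)*(y + 4)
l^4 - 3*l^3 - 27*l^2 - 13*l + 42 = (l - 7)*(l - 1)*(l + 2)*(l + 3)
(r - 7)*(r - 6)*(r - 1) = r^3 - 14*r^2 + 55*r - 42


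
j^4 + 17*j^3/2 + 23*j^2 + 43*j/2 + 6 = (j + 1/2)*(j + 1)*(j + 3)*(j + 4)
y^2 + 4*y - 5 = (y - 1)*(y + 5)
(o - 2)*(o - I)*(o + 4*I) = o^3 - 2*o^2 + 3*I*o^2 + 4*o - 6*I*o - 8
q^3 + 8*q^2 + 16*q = q*(q + 4)^2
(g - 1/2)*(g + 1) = g^2 + g/2 - 1/2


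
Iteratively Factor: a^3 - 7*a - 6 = (a - 3)*(a^2 + 3*a + 2) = (a - 3)*(a + 1)*(a + 2)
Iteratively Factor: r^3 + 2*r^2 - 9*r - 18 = (r - 3)*(r^2 + 5*r + 6) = (r - 3)*(r + 3)*(r + 2)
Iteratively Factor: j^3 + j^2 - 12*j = (j + 4)*(j^2 - 3*j) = (j - 3)*(j + 4)*(j)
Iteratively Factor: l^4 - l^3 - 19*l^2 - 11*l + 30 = (l - 1)*(l^3 - 19*l - 30) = (l - 1)*(l + 3)*(l^2 - 3*l - 10) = (l - 5)*(l - 1)*(l + 3)*(l + 2)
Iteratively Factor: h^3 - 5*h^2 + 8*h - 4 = (h - 2)*(h^2 - 3*h + 2) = (h - 2)*(h - 1)*(h - 2)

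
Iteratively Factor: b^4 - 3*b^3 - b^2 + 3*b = (b - 3)*(b^3 - b) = (b - 3)*(b + 1)*(b^2 - b) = b*(b - 3)*(b + 1)*(b - 1)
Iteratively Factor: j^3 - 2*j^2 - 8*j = (j)*(j^2 - 2*j - 8) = j*(j - 4)*(j + 2)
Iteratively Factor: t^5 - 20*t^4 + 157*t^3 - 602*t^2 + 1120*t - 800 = (t - 5)*(t^4 - 15*t^3 + 82*t^2 - 192*t + 160) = (t - 5)*(t - 4)*(t^3 - 11*t^2 + 38*t - 40) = (t - 5)*(t - 4)*(t - 2)*(t^2 - 9*t + 20) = (t - 5)^2*(t - 4)*(t - 2)*(t - 4)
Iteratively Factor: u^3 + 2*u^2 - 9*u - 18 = (u - 3)*(u^2 + 5*u + 6) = (u - 3)*(u + 2)*(u + 3)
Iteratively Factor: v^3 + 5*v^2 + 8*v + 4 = (v + 2)*(v^2 + 3*v + 2) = (v + 1)*(v + 2)*(v + 2)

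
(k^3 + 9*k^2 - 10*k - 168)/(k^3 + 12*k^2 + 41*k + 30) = (k^2 + 3*k - 28)/(k^2 + 6*k + 5)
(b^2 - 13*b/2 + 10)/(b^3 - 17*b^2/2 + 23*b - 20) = 1/(b - 2)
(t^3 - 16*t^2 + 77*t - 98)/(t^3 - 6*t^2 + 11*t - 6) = (t^2 - 14*t + 49)/(t^2 - 4*t + 3)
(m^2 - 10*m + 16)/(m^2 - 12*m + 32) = (m - 2)/(m - 4)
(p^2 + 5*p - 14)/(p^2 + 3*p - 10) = (p + 7)/(p + 5)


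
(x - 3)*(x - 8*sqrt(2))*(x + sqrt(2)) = x^3 - 7*sqrt(2)*x^2 - 3*x^2 - 16*x + 21*sqrt(2)*x + 48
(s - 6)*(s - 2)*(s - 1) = s^3 - 9*s^2 + 20*s - 12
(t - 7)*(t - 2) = t^2 - 9*t + 14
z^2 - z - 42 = (z - 7)*(z + 6)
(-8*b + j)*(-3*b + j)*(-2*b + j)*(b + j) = -48*b^4 - 2*b^3*j + 33*b^2*j^2 - 12*b*j^3 + j^4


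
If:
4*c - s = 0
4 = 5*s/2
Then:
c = 2/5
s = 8/5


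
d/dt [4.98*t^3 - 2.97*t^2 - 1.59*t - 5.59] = 14.94*t^2 - 5.94*t - 1.59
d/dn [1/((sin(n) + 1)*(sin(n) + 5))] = -2*(sin(n) + 3)*cos(n)/((sin(n) + 1)^2*(sin(n) + 5)^2)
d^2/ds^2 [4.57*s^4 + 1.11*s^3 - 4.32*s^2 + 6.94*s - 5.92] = 54.84*s^2 + 6.66*s - 8.64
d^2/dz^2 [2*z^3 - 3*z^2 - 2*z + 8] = 12*z - 6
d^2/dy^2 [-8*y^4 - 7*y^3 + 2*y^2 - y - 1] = -96*y^2 - 42*y + 4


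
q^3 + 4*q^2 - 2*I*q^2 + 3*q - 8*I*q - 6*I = (q + 1)*(q + 3)*(q - 2*I)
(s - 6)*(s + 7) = s^2 + s - 42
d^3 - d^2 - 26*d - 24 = (d - 6)*(d + 1)*(d + 4)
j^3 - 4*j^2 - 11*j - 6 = (j - 6)*(j + 1)^2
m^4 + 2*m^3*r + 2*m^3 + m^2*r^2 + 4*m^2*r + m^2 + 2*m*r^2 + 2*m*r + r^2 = (m + 1)^2*(m + r)^2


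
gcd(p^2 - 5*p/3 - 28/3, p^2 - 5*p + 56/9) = 1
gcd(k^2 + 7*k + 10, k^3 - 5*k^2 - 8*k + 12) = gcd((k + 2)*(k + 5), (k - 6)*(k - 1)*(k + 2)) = k + 2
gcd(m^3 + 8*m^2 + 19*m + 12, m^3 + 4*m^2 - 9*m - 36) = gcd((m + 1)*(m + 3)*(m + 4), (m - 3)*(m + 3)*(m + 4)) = m^2 + 7*m + 12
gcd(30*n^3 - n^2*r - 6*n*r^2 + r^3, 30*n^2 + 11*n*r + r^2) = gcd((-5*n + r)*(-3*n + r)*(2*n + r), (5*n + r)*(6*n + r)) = 1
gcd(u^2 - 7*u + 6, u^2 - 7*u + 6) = u^2 - 7*u + 6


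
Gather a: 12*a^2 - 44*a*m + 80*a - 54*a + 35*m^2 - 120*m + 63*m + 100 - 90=12*a^2 + a*(26 - 44*m) + 35*m^2 - 57*m + 10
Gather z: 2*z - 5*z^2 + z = -5*z^2 + 3*z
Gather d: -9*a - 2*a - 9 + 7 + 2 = -11*a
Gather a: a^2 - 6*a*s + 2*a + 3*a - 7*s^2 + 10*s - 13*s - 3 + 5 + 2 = a^2 + a*(5 - 6*s) - 7*s^2 - 3*s + 4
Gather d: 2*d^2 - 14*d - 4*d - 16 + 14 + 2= 2*d^2 - 18*d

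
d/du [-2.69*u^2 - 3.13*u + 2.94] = -5.38*u - 3.13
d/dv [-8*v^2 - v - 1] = -16*v - 1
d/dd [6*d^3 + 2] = 18*d^2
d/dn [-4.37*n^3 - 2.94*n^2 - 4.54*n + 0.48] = -13.11*n^2 - 5.88*n - 4.54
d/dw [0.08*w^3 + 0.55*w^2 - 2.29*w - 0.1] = 0.24*w^2 + 1.1*w - 2.29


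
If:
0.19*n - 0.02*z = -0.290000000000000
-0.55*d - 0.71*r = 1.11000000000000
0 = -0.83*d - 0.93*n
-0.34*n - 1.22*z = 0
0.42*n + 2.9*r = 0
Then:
No Solution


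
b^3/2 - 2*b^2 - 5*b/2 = b*(b/2 + 1/2)*(b - 5)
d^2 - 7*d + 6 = (d - 6)*(d - 1)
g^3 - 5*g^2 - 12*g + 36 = (g - 6)*(g - 2)*(g + 3)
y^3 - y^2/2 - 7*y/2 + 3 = (y - 3/2)*(y - 1)*(y + 2)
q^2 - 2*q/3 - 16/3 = (q - 8/3)*(q + 2)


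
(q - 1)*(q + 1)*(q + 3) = q^3 + 3*q^2 - q - 3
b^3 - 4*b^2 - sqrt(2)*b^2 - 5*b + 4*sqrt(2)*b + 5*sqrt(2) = (b - 5)*(b + 1)*(b - sqrt(2))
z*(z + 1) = z^2 + z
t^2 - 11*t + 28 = (t - 7)*(t - 4)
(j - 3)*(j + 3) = j^2 - 9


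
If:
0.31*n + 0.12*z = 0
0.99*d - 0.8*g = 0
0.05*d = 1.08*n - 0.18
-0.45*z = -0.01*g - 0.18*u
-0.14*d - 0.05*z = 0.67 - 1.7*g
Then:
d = 0.33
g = 0.41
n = 0.18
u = -1.20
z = -0.47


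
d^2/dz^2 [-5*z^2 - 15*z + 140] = -10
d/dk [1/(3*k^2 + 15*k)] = (-2*k - 5)/(3*k^2*(k + 5)^2)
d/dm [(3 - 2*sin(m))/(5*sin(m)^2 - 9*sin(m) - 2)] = (10*sin(m)^2 - 30*sin(m) + 31)*cos(m)/((sin(m) - 2)^2*(5*sin(m) + 1)^2)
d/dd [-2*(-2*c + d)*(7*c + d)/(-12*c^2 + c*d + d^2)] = 4*c*(23*c^2 - 2*c*d + 2*d^2)/(144*c^4 - 24*c^3*d - 23*c^2*d^2 + 2*c*d^3 + d^4)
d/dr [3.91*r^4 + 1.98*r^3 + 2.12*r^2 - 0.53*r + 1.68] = 15.64*r^3 + 5.94*r^2 + 4.24*r - 0.53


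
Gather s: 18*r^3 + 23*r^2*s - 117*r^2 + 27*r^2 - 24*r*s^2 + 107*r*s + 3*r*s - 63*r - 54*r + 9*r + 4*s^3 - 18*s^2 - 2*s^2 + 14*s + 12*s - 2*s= 18*r^3 - 90*r^2 - 108*r + 4*s^3 + s^2*(-24*r - 20) + s*(23*r^2 + 110*r + 24)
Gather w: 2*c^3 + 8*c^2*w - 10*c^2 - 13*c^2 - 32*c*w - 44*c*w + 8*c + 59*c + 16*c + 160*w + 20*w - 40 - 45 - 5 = 2*c^3 - 23*c^2 + 83*c + w*(8*c^2 - 76*c + 180) - 90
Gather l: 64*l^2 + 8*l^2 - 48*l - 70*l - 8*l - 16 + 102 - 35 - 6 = 72*l^2 - 126*l + 45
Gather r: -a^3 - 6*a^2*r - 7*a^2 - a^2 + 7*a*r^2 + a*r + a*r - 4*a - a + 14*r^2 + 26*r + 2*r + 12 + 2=-a^3 - 8*a^2 - 5*a + r^2*(7*a + 14) + r*(-6*a^2 + 2*a + 28) + 14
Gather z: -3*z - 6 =-3*z - 6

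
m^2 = m^2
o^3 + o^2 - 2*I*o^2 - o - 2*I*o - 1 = (o + 1)*(o - I)^2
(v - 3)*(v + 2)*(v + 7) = v^3 + 6*v^2 - 13*v - 42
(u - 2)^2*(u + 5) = u^3 + u^2 - 16*u + 20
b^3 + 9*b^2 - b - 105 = (b - 3)*(b + 5)*(b + 7)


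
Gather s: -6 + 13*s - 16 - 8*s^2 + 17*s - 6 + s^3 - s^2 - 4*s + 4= s^3 - 9*s^2 + 26*s - 24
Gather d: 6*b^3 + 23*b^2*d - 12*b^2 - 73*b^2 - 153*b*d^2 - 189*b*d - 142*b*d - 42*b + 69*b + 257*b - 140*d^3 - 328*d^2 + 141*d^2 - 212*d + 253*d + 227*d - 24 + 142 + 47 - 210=6*b^3 - 85*b^2 + 284*b - 140*d^3 + d^2*(-153*b - 187) + d*(23*b^2 - 331*b + 268) - 45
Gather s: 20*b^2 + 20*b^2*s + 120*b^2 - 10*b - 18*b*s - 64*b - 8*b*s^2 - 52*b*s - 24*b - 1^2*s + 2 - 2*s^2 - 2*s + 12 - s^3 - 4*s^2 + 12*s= 140*b^2 - 98*b - s^3 + s^2*(-8*b - 6) + s*(20*b^2 - 70*b + 9) + 14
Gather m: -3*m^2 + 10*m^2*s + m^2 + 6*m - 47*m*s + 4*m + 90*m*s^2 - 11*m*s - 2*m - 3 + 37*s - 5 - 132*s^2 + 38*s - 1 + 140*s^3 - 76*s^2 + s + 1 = m^2*(10*s - 2) + m*(90*s^2 - 58*s + 8) + 140*s^3 - 208*s^2 + 76*s - 8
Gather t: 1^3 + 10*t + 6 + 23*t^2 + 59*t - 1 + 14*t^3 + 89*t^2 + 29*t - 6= 14*t^3 + 112*t^2 + 98*t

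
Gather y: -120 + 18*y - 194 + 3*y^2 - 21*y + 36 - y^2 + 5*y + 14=2*y^2 + 2*y - 264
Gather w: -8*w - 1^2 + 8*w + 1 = 0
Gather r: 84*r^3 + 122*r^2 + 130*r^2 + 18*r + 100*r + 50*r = 84*r^3 + 252*r^2 + 168*r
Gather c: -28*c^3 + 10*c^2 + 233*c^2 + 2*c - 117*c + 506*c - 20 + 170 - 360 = -28*c^3 + 243*c^2 + 391*c - 210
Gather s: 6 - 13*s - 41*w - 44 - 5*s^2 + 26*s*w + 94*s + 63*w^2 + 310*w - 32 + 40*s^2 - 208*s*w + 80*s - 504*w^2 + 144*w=35*s^2 + s*(161 - 182*w) - 441*w^2 + 413*w - 70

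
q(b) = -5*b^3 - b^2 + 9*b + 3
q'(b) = -15*b^2 - 2*b + 9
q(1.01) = 5.92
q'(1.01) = -8.32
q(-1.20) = -0.60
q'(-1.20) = -10.20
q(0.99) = 6.08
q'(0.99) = -7.68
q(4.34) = -385.51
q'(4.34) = -282.21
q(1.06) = 5.46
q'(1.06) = -9.97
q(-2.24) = 34.02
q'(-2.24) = -61.78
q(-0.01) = 2.91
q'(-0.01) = 9.02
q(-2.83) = 82.85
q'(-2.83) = -105.47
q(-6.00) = 993.00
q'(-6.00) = -519.00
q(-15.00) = 16518.00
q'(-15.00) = -3336.00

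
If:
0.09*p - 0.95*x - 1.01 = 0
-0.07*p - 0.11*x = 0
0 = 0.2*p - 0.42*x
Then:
No Solution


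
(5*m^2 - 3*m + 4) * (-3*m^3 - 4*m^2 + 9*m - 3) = -15*m^5 - 11*m^4 + 45*m^3 - 58*m^2 + 45*m - 12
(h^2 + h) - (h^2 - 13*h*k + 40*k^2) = 13*h*k + h - 40*k^2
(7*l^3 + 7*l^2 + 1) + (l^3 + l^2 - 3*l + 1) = 8*l^3 + 8*l^2 - 3*l + 2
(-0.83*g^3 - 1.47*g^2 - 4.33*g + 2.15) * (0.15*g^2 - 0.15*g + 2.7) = -0.1245*g^5 - 0.096*g^4 - 2.67*g^3 - 2.997*g^2 - 12.0135*g + 5.805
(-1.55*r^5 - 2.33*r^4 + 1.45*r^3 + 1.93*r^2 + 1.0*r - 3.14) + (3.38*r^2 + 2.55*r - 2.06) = -1.55*r^5 - 2.33*r^4 + 1.45*r^3 + 5.31*r^2 + 3.55*r - 5.2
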